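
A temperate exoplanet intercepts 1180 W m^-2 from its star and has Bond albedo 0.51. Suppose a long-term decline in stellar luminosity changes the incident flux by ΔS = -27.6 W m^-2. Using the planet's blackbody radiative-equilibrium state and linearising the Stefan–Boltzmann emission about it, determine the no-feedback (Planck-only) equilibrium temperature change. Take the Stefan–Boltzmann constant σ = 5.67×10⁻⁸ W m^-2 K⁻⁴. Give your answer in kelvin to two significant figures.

-1.3 kelvin

Unperturbed T_e = [1180·(1−0.51)/(4σ)]^¼ = 224.7 K.
TOA radiative forcing: ΔF = (1−α)ΔS/4 = 0.49·(-27.6)/4 = -3.381 W m^-2.
Linearising σT⁴ gives d(σT⁴)/dT = 4σT_e³ = 2.573 W m^-2 per K.
ΔT₀ = ΔF/λ_P = -3.381/2.573 = -1.31 K.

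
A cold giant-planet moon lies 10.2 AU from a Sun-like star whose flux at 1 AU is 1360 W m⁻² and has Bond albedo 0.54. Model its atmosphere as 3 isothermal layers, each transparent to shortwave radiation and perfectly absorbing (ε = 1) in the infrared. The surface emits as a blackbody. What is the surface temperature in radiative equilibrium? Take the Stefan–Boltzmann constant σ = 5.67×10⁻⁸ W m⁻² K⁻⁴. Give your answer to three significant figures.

Flux at the orbit: S = 1360/(10.2)² = 13.07 W m⁻².
Top-of-atmosphere balance: σT_e⁴ = S(1−α)/4 = 1.503 W m⁻² → T_e = 71.76 K.
For an N-layer opaque stack, T_s⁴ = (N+1)T_e⁴, hence T_s = (4)^(1/4)×71.76 K = 101.5 K.

101 K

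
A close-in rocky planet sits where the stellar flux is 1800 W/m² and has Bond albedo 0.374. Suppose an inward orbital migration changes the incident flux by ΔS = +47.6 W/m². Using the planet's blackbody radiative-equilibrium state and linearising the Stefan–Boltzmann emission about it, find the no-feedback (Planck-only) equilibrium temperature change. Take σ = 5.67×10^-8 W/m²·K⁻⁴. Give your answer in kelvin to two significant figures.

1.8 K

The baseline emission temperature is T_e = 265.5 K.
Only a fraction (1−α) is absorbed and it's spread over 4πR², so ΔF = (1−α)ΔS/4 = 7.449 W/m².
Planck response: λ_P = 4σT_e³ = 4·5.67×10⁻⁸·(265.5)³ = 4.244 W/m²/K.
Hence the no-feedback warming is ΔF/(4σT_e³) = 1.76 K.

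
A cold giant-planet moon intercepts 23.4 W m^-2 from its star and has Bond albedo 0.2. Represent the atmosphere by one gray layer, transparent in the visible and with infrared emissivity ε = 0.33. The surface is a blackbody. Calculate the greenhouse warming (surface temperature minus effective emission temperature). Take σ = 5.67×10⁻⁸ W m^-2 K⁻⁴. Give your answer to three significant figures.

4.40 K

The planet radiates to space at T_e = [S(1−α)/(4σ)]^(1/4) = 95.32 K.
For a single slab of emissivity ε, T_s⁴ = 2T_e⁴/(2−ε); thus T_s = 95.32·(1.198)^(1/4) = 99.71 K.
Greenhouse warming: T_s − T_e = 4.395 K.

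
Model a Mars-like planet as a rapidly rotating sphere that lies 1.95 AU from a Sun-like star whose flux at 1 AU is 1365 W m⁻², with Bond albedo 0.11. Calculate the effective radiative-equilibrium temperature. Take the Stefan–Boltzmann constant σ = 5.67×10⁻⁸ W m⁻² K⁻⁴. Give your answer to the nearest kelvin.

Irradiance scales as 1/d², so S = 1365 W m⁻² × (1/1.95)² = 359.0 W m⁻².
Averaging over the sphere, the absorbed flux is S(1−α)/4 = 79.87 W m⁻².
Set σT⁴ = 79.87 → T = (79.87/σ)^(1/4) = 193.7 K.

194 kelvin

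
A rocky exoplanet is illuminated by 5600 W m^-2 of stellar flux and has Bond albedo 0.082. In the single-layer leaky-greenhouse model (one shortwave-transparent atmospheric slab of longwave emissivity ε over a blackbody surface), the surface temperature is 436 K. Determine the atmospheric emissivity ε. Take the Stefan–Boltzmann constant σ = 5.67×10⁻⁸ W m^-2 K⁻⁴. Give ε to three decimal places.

0.745

TOA balance gives T_e = 388.0 K.
T_s⁴ = T_e⁴·2/(2−ε) → ε = 2 − 2(T_e/T_s)⁴ = 2 − 2·(388.0/436)⁴ = 0.7455.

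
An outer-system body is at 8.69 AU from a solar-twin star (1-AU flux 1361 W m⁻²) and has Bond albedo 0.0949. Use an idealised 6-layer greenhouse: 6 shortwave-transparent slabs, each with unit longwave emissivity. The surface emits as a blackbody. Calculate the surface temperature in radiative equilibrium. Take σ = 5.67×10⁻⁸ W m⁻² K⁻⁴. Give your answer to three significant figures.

150 K

Flux at the orbit: S = 1361/(8.69)² = 18.02 W m⁻².
Top-of-atmosphere balance: σT_e⁴ = S(1−α)/4 = 4.078 W m⁻² → T_e = 92.09 K.
For an N-layer opaque stack, T_s⁴ = (N+1)T_e⁴, hence T_s = (7)^(1/4)×92.09 K = 149.8 K.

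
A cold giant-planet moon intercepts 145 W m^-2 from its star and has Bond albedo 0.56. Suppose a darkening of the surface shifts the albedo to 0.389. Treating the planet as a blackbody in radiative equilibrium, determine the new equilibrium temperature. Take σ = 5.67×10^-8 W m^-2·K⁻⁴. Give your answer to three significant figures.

141 kelvin

New equilibrium: T₂ = [(1−0.389)·145.0/(4σ)]^(1/4) = 140.6 K.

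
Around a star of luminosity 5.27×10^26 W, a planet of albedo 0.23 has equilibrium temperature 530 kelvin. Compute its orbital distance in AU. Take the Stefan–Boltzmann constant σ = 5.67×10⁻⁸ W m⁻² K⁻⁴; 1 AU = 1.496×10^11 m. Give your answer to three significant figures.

The flux needed for this T is 4σT⁴/(1−0.23) = 23240 W m⁻².
Then d = [L/(4πS)]^(1/2) = 4.248×10^10 m, i.e. 0.2839 AU.

0.284 AU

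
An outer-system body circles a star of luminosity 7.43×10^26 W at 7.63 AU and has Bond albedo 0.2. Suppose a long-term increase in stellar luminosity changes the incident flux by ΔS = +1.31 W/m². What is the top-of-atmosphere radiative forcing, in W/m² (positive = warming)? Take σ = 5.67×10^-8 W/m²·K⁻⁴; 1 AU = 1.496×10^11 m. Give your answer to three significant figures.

0.262 W/m²

d = 7.63 × 1.496×10^11 m = 1.141×10^12 m.
Flux at the orbit: S = L/(4πd²) = 7.43×10^26/(4π·(1.14×10^12)²) = 45.38 W/m².
ΔF = Δ[S(1−α)]/4 = (1−0.2)·+1.31/4 = 0.2620 W/m².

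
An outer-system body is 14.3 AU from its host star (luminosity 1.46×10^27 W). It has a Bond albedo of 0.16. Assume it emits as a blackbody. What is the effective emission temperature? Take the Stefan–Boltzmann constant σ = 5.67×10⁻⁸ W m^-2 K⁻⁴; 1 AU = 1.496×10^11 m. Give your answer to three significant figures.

Orbital distance: d = 14.3 AU = 2.139×10^12 m.
Spreading L over a sphere of radius d: S = 1.46×10^27/(4π·2.14×10^12²) = 25.39 W m^-2.
Averaging over the sphere, the absorbed flux is S(1−α)/4 = 5.331 W m^-2.
Balancing against σT⁴: T = (5.331/5.67×10⁻⁸)^(1/4) = 98.47 K.

98.5 K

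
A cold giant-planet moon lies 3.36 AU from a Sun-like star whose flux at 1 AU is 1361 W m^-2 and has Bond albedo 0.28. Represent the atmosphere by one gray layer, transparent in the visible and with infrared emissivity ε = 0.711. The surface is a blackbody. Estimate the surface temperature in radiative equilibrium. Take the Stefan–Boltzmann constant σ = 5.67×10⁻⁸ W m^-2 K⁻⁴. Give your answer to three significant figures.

Irradiance scales as 1/d², so S = 1361 W m^-2 × (1/3.36)² = 120.6 W m^-2.
The planet radiates to space at T_e = [S(1−α)/(4σ)]^(1/4) = 139.9 K.
The surface balance (absorbed SW + ε·downward IR = σT_s⁴) with T_a⁴ = T_s⁴/2 reduces to T_s = T_e·[2/(2−ε)]^¼ = 156.1 K.

156 K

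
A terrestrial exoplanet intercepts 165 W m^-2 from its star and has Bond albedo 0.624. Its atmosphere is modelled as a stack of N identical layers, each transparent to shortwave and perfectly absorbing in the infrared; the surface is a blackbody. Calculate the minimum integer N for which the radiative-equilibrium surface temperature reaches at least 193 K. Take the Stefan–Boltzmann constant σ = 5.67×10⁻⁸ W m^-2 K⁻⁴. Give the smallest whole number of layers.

Top-of-atmosphere balance: σT_e⁴ = S(1−α)/4 = 15.51 W m^-2 → T_e = 128.6 K.
T_s = (N+1)^(1/4)·T_e ≥ 193 K requires N+1 ≥ (T_s/T_e)⁴ = (193/128.6)⁴ = 5.072.
Rounding up, N = 5.

5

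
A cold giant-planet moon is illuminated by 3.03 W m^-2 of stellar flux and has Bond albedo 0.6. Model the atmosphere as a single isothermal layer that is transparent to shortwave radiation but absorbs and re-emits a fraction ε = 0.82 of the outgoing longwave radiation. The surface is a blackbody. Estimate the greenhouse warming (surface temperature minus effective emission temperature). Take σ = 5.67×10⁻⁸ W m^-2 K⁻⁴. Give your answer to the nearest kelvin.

7 kelvin

Effective emission temperature (TOA balance): σT_e⁴ = S(1−α)/4 = 0.3030 W m^-2 → T_e = 48.08 K.
The surface balance (absorbed SW + ε·downward IR = σT_s⁴) with T_a⁴ = T_s⁴/2 reduces to T_s = T_e·[2/(2−ε)]^¼ = 54.86 K.
Greenhouse warming: T_s − T_e = 6.779 K.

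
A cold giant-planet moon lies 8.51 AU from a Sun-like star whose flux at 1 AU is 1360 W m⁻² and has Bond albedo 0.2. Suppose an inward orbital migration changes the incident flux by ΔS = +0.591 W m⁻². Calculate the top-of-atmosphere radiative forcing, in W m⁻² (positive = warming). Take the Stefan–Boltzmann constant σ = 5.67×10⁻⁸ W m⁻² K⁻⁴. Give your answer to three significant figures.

0.118 W m⁻²

Irradiance scales as 1/d², so S = 1360 W m⁻² × (1/8.51)² = 18.78 W m⁻².
TOA radiative forcing: ΔF = (1−α)ΔS/4 = 0.8·(+0.591)/4 = 0.1182 W m⁻².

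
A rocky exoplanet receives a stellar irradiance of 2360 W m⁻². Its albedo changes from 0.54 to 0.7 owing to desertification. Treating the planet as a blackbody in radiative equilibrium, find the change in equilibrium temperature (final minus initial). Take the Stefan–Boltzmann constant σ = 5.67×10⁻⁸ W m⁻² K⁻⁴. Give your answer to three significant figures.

Initial: T₁ = [S(1−0.54)/(4σ)]^(1/4) = 263.0 K.
With α = 0.7, T₂ = 236.4 K.
ΔT = T₂ − T₁ = -26.66 K.

-26.7 kelvin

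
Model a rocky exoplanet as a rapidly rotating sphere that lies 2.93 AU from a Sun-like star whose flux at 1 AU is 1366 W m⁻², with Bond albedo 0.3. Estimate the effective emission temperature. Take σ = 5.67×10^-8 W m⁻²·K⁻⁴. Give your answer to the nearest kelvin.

149 kelvin

By the inverse-square law, S = 1366/2.93² = 159.1 W m⁻².
Absorbed flux (global mean): S(1−α)/4 = 159.1·0.7/4 = 27.85 W m⁻².
In equilibrium σT⁴ equals this, so T = 148.9 K.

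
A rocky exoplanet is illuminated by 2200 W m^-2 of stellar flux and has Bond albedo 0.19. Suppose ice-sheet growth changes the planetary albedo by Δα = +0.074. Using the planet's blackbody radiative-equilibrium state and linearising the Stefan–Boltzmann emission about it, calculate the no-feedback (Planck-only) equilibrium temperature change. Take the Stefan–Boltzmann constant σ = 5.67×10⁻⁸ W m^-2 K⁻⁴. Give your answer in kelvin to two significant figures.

-6.8 K

Reference equilibrium: T_e = [S(1−α)/(4σ)]^(1/4) = 297.7 K.
The change in absorbed flux is Δ[S(1−α)/4] = −SΔα/4 = -40.70 W m^-2.
The Planck feedback parameter is 4σT_e³ = 5.985 W m^-2/K.
ΔT₀ = ΔF/λ_P = -40.70/5.985 = -6.80 K.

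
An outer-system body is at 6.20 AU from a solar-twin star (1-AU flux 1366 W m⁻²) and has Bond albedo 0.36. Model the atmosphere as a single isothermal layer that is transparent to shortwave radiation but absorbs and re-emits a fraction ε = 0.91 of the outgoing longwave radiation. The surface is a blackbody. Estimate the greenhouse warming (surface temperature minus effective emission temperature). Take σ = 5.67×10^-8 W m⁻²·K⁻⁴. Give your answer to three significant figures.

16.4 K

By the inverse-square law, S = 1366/6.20² = 35.54 W m⁻².
Effective emission temperature (TOA balance): σT_e⁴ = S(1−α)/4 = 5.686 W m⁻² → T_e = 100.1 K.
The surface balance (absorbed SW + ε·downward IR = σT_s⁴) with T_a⁴ = T_s⁴/2 reduces to T_s = T_e·[2/(2−ε)]^¼ = 116.5 K.
T_s − T_e = 116.5 − 100.1 = 16.40 K.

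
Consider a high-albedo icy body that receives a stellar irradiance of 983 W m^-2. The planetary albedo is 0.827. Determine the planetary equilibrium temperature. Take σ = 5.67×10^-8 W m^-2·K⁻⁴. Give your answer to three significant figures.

Absorbed flux (global mean): S(1−α)/4 = 983.0·0.173/4 = 42.51 W m^-2.
In equilibrium σT⁴ equals this, so T = 165.5 K.

165 K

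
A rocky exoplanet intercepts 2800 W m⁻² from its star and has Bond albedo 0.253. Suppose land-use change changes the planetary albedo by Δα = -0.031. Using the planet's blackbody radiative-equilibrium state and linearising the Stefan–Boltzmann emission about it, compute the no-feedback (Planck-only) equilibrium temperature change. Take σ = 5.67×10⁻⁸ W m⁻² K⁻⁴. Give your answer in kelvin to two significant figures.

Reference equilibrium: T_e = [S(1−α)/(4σ)]^(1/4) = 309.9 K.
TOA radiative forcing: ΔF = −S·Δα/4 = −2800·(-0.031)/4 = 21.70 W m⁻².
Planck response: λ_P = 4σT_e³ = 4·5.67×10⁻⁸·(309.9)³ = 6.749 W m⁻²/K.
So ΔT₀ = 21.70/6.749 = 3.22 K.

3.2 K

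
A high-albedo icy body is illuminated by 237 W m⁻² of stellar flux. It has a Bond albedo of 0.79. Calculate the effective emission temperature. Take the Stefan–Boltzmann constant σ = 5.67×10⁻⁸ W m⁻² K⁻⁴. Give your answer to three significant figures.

122 kelvin

Averaging over the sphere, the absorbed flux is S(1−α)/4 = 12.44 W m⁻².
Set σT⁴ = 12.44 → T = (12.44/σ)^(1/4) = 121.7 K.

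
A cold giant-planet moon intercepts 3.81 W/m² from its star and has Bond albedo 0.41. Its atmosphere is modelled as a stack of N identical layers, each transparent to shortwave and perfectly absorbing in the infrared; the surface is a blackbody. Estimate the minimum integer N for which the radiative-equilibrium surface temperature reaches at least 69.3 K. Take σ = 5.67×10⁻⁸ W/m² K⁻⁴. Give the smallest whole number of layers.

2

The effective emission temperature is T_e = [S(1−α)/(4σ)]^¼ = 56.11 K.
T_s = (N+1)^(1/4)·T_e ≥ 69.3 K requires N+1 ≥ (T_s/T_e)⁴ = (69.3/56.11)⁴ = 2.327.
So N ≥ 1.327; the smallest integer is N = 2.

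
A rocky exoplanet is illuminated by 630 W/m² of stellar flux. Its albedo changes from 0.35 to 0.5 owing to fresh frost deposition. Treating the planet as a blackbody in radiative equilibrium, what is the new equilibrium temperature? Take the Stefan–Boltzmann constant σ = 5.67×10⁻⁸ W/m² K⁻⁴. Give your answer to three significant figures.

193 K

New equilibrium: T₂ = [(1−0.5)·630.0/(4σ)]^(1/4) = 193.0 K.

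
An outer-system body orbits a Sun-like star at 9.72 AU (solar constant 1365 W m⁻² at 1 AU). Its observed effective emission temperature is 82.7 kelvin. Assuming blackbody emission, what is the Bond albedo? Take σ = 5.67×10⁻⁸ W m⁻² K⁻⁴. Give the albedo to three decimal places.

Flux at the orbit: S = 1365/(9.72)² = 14.45 W m⁻².
Rearranging the radiative balance, α = 1 − 4σT⁴/S.
σT⁴ = 2.652 W m⁻², so 4σT⁴ = 10.61 W m⁻².
Hence α = 1 − 10.61/14.45 = 0.2657.

0.266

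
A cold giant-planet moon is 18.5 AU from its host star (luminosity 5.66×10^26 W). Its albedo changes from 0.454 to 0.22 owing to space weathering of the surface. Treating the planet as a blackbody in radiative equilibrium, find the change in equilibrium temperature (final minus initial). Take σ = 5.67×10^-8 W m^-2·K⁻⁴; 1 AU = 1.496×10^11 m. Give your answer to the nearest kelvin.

Orbital distance: d = 18.5 AU = 2.768×10^12 m.
S = L/(4πd²) = 5.880 W m^-2.
Before: T₁ = [5.880·0.546/(4σ)]^(1/4) = 61.34 K.
With α = 0.22, T₂ = 67.06 K.
ΔT = T₂ − T₁ = 5.721 K.

6 K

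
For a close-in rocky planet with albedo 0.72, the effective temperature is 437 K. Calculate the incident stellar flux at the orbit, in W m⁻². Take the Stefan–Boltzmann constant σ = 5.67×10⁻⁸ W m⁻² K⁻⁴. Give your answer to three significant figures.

29500 W m⁻²

Invert the energy balance for S: S = 4σT⁴/(1−α).
σT⁴ = 5.67×10⁻⁸·(437)⁴ = 2068 W m⁻².
So S = 4×2068/(1−0.72) = 29540 W m⁻².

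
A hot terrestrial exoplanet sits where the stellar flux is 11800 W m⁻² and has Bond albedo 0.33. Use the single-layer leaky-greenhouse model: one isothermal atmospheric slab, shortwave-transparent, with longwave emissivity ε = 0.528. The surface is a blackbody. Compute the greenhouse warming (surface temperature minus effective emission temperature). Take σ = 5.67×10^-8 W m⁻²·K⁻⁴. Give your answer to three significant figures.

The planet radiates to space at T_e = [S(1−α)/(4σ)]^(1/4) = 432.1 K.
Surface balance with a leaky layer gives σT_s⁴ = σT_e⁴·2/(2−ε), so T_s = T_e·[2/(2−0.528)]^(1/4) = 466.5 K.
Greenhouse warming: T_s − T_e = 34.41 K.

34.4 K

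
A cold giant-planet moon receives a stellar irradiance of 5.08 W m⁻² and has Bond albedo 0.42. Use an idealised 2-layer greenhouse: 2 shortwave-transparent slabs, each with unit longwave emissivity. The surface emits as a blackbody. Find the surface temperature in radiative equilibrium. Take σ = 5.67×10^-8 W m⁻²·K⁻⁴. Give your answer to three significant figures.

79.0 K

OLR = S(1−α)/4 = 0.7366 W m⁻²; the top layer radiates at T_e = 60.04 K.
Layer-by-layer balance gives σT_s⁴ = (N+1)σT_e⁴, so T_s = 3^¼·60.04 = 79.01 K.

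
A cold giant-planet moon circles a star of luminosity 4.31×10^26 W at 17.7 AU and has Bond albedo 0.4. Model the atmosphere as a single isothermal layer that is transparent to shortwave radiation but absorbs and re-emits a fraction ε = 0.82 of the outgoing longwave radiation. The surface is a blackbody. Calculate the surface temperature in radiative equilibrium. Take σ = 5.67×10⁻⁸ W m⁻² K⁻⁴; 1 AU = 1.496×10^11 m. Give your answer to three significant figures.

d = 17.7 × 1.496×10^11 m = 2.648×10^12 m.
Flux at the orbit: S = L/(4πd²) = 4.31×10^26/(4π·(2.65×10^12)²) = 4.892 W m⁻².
The planet radiates to space at T_e = [S(1−α)/(4σ)]^(1/4) = 59.98 K.
For a single slab of emissivity ε, T_s⁴ = 2T_e⁴/(2−ε); thus T_s = 59.98·(1.695)^(1/4) = 68.44 K.

68.4 kelvin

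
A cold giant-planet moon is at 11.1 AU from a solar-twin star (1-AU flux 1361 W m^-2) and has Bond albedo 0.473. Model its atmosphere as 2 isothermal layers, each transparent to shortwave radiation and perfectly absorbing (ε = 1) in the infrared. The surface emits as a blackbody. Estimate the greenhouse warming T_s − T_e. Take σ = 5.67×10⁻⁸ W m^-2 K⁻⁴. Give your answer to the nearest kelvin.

By the inverse-square law, S = 1361/11.1² = 11.05 W m^-2.
Top-of-atmosphere balance: σT_e⁴ = S(1−α)/4 = 1.455 W m^-2 → T_e = 71.18 K.
Surface: T_s = (3)^¼·T_e = 93.68 K.
Warming: T_s − T_e = 22.50 K.

22 K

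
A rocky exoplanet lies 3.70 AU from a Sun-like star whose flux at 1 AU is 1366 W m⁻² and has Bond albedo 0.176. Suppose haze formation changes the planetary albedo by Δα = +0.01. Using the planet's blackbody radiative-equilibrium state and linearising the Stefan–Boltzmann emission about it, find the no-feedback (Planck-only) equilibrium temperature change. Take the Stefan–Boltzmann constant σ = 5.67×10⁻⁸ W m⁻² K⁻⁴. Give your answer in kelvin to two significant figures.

By the inverse-square law, S = 1366/3.70² = 99.78 W m⁻².
Reference equilibrium: T_e = [S(1−α)/(4σ)]^(1/4) = 138.0 K.
The change in absorbed flux is Δ[S(1−α)/4] = −SΔα/4 = -0.2495 W m⁻².
Planck response: λ_P = 4σT_e³ = 4·5.67×10⁻⁸·(138.0)³ = 0.5959 W m⁻²/K.
So ΔT₀ = -0.2495/0.5959 = -0.419 K.

-0.42 K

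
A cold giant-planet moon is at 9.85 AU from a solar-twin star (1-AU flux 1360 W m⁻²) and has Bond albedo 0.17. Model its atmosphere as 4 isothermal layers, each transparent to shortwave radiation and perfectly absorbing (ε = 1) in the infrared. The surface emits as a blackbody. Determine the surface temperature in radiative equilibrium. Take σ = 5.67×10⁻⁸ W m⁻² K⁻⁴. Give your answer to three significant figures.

Flux at the orbit: S = 1360/(9.85)² = 14.02 W m⁻².
Top-of-atmosphere balance: σT_e⁴ = S(1−α)/4 = 2.909 W m⁻² → T_e = 84.63 K.
For an N-layer opaque stack, T_s⁴ = (N+1)T_e⁴, hence T_s = (5)^(1/4)×84.63 K = 126.6 K.

127 kelvin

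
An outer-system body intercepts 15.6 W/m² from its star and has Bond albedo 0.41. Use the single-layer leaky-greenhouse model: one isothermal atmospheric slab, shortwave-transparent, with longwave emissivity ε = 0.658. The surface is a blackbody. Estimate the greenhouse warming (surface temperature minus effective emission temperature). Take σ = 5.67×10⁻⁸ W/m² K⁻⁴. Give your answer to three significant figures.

8.37 K

At the top of the atmosphere, σT_e⁴ = S(1−α)/4 = 2.301 W/m², giving T_e = 79.81 K.
For a single slab of emissivity ε, T_s⁴ = 2T_e⁴/(2−ε); thus T_s = 79.81·(1.49)^(1/4) = 88.19 K.
The atmosphere warms the surface by 8.372 K.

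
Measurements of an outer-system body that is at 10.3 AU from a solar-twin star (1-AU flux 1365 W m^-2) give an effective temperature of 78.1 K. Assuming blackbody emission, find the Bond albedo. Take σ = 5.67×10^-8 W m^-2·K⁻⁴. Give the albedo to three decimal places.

0.344

Irradiance scales as 1/d², so S = 1365 W m^-2 × (1/10.3)² = 12.87 W m^-2.
Energy balance: S(1−α)/4 = σT⁴, so 1−α = 4σT⁴/S.
σT⁴ = 2.110 W m^-2, so 4σT⁴ = 8.438 W m^-2.
1−α = 8.438/12.87 = 0.6558, so α = 0.3442.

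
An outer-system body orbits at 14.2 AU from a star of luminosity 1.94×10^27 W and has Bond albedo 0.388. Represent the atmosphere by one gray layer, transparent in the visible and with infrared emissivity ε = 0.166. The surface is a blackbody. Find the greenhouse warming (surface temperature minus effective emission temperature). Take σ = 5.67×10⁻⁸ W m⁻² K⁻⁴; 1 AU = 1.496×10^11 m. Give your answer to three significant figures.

Orbital distance: d = 14.2 AU = 2.124×10^12 m.
S = L/(4πd²) = 34.21 W m⁻².
At the top of the atmosphere, σT_e⁴ = S(1−α)/4 = 5.234 W m⁻², giving T_e = 98.02 K.
For a single slab of emissivity ε, T_s⁴ = 2T_e⁴/(2−ε); thus T_s = 98.02·(1.091)^(1/4) = 100.2 K.
T_s − T_e = 100.2 − 98.02 = 2.146 K.

2.15 K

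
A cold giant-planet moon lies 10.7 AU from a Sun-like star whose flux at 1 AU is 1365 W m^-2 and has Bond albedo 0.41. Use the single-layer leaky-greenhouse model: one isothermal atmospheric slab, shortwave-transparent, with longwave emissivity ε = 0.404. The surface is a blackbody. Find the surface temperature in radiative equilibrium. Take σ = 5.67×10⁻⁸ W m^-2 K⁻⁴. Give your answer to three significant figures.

79.0 K

Flux at the orbit: S = 1365/(10.7)² = 11.92 W m^-2.
The planet radiates to space at T_e = [S(1−α)/(4σ)]^(1/4) = 74.63 K.
The surface balance (absorbed SW + ε·downward IR = σT_s⁴) with T_a⁴ = T_s⁴/2 reduces to T_s = T_e·[2/(2−ε)]^¼ = 78.96 K.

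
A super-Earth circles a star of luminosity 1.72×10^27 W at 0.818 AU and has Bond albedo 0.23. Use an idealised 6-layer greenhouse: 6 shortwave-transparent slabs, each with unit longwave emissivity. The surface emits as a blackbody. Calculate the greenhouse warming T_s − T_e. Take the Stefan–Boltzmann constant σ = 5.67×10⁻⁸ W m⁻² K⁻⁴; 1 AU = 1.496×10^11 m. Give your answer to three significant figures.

263 K

Orbital distance: d = 0.818 AU = 1.224×10^11 m.
Spreading L over a sphere of radius d: S = 1.72×10^27/(4π·1.22×10^11²) = 9140 W m⁻².
OLR = S(1−α)/4 = 1759 W m⁻²; the top layer radiates at T_e = 419.7 K.
T_s = (N+1)^(1/4)·T_e = 682.7 K.
So the greenhouse effect raises the surface by 682.7 − 419.7 = 263.0 K.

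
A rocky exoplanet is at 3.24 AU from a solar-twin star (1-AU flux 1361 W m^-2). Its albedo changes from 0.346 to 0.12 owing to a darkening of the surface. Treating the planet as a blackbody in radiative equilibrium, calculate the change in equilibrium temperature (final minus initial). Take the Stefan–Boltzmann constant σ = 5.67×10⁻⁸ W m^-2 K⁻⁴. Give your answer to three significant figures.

10.7 K

Flux at the orbit: S = 1361/(3.24)² = 129.6 W m^-2.
Initial: T₁ = [S(1−0.346)/(4σ)]^(1/4) = 139.1 K.
Final:   T₂ = [S(1−0.12)/(4σ)]^(1/4) = 149.8 K.
Change: 149.8 − 139.1 = 10.71 K.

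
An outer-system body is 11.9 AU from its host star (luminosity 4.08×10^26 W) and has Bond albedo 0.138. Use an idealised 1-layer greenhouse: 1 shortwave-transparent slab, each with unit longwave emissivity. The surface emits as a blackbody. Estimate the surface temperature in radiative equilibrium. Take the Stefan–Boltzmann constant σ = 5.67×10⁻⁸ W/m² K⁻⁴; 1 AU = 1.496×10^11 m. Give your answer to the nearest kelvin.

Orbital distance: d = 11.9 AU = 1.780×10^12 m.
S = L/(4πd²) = 10.24 W/m².
Top-of-atmosphere balance: σT_e⁴ = S(1−α)/4 = 2.208 W/m² → T_e = 78.99 K.
For an N-layer opaque stack, T_s⁴ = (N+1)T_e⁴, hence T_s = (2)^(1/4)×78.99 K = 93.94 K.

94 kelvin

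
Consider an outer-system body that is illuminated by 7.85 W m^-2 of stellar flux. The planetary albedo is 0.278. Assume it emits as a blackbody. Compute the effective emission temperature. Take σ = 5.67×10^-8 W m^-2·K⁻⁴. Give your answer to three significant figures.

Averaging over the sphere, the absorbed flux is S(1−α)/4 = 1.417 W m^-2.
In equilibrium σT⁴ equals this, so T = 70.70 K.

70.7 K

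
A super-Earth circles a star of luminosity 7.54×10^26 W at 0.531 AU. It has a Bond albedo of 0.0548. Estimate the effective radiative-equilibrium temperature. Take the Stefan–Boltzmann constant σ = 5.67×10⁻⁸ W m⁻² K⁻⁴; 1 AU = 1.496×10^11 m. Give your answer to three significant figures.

446 kelvin

Orbital distance: d = 0.531 AU = 7.944×10^10 m.
Flux at the orbit: S = L/(4πd²) = 7.54×10^26/(4π·(7.94×10^10)²) = 9508 W m⁻².
Absorbed flux (global mean): S(1−α)/4 = 9508·0.945/4 = 2247 W m⁻².
Balancing against σT⁴: T = (2247/5.67×10⁻⁸)^(1/4) = 446.2 K.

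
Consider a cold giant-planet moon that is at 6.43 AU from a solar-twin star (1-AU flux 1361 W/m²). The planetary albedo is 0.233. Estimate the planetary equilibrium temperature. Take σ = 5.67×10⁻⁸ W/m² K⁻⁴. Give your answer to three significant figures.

103 kelvin

Flux at the orbit: S = 1361/(6.43)² = 32.92 W/m².
The planet absorbs (1−α)S over its disc πR² and re-emits over 4πR², so the mean absorbed flux is (1−0.233)·32.92/4 = 6.312 W/m².
Balancing against σT⁴: T = (6.312/5.67×10⁻⁸)^(1/4) = 102.7 K.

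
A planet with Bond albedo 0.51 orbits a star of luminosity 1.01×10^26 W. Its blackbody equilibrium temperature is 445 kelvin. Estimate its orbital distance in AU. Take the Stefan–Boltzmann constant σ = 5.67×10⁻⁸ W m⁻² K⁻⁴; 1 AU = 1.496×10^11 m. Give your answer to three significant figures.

Energy balance gives S = 4σT⁴/(1−α) = 18150 W m⁻².
Then d = [L/(4πS)]^(1/2) = 2.104×10^10 m, i.e. 0.1407 AU.

0.141 AU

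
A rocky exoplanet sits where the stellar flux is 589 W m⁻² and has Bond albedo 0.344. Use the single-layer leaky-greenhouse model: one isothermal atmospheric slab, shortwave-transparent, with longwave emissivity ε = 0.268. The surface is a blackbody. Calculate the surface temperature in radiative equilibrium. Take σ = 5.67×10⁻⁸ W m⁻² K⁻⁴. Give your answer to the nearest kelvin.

At the top of the atmosphere, σT_e⁴ = S(1−α)/4 = 96.60 W m⁻², giving T_e = 203.2 K.
The surface balance (absorbed SW + ε·downward IR = σT_s⁴) with T_a⁴ = T_s⁴/2 reduces to T_s = T_e·[2/(2−ε)]^¼ = 210.6 K.

211 K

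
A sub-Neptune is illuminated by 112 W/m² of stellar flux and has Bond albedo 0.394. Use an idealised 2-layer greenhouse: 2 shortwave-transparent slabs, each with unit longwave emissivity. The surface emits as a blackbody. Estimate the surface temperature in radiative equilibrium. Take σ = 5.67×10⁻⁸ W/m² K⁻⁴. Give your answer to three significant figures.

173 K

OLR = S(1−α)/4 = 16.97 W/m²; the top layer radiates at T_e = 131.5 K.
For an N-layer opaque stack, T_s⁴ = (N+1)T_e⁴, hence T_s = (3)^(1/4)×131.5 K = 173.1 K.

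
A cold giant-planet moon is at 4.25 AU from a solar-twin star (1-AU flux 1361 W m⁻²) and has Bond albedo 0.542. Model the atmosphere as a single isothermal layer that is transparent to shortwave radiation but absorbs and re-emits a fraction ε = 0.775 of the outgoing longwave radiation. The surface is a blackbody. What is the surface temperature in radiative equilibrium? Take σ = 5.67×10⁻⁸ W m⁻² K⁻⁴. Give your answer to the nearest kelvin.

Irradiance scales as 1/d², so S = 1361 W m⁻² × (1/4.25)² = 75.35 W m⁻².
The planet radiates to space at T_e = [S(1−α)/(4σ)]^(1/4) = 111.1 K.
The surface balance (absorbed SW + ε·downward IR = σT_s⁴) with T_a⁴ = T_s⁴/2 reduces to T_s = T_e·[2/(2−ε)]^¼ = 125.5 K.

126 K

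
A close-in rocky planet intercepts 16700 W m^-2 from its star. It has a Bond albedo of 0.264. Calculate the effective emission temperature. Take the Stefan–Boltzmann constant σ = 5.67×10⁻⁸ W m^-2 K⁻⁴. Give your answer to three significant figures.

482 K

Averaging over the sphere, the absorbed flux is S(1−α)/4 = 3073 W m^-2.
In equilibrium σT⁴ equals this, so T = 482.5 K.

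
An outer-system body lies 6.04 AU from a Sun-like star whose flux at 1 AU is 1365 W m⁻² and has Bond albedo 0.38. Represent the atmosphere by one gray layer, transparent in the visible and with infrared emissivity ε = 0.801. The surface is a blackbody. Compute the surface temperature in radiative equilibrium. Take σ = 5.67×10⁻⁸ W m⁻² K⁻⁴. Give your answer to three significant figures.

114 K

Irradiance scales as 1/d², so S = 1365 W m⁻² × (1/6.04)² = 37.42 W m⁻².
The planet radiates to space at T_e = [S(1−α)/(4σ)]^(1/4) = 100.6 K.
The surface balance (absorbed SW + ε·downward IR = σT_s⁴) with T_a⁴ = T_s⁴/2 reduces to T_s = T_e·[2/(2−ε)]^¼ = 114.3 K.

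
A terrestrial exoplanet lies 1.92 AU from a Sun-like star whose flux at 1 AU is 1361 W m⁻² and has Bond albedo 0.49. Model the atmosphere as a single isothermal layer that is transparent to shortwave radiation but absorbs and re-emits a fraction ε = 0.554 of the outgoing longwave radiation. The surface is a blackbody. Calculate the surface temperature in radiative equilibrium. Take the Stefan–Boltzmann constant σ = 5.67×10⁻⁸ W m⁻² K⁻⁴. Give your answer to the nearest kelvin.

184 kelvin

By the inverse-square law, S = 1361/1.92² = 369.2 W m⁻².
At the top of the atmosphere, σT_e⁴ = S(1−α)/4 = 47.07 W m⁻², giving T_e = 169.7 K.
Surface balance with a leaky layer gives σT_s⁴ = σT_e⁴·2/(2−ε), so T_s = T_e·[2/(2−0.554)]^(1/4) = 184.1 K.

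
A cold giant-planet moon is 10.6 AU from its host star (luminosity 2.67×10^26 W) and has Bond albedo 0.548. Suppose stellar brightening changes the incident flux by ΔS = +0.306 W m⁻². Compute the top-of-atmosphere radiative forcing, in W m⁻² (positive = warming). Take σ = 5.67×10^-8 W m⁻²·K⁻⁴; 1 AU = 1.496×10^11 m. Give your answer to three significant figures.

Orbital distance: d = 10.6 AU = 1.586×10^12 m.
Spreading L over a sphere of radius d: S = 2.67×10^26/(4π·1.59×10^12²) = 8.449 W m⁻².
ΔF = Δ[S(1−α)]/4 = (1−0.548)·+0.306/4 = 0.03458 W m⁻².

0.0346 W m⁻²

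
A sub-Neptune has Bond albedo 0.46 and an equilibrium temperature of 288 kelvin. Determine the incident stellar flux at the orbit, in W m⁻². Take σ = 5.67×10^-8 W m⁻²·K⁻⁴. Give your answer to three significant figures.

2890 W m⁻²

Invert the energy balance for S: S = 4σT⁴/(1−α).
The emitted flux is σT⁴ = 390.1 W m⁻².
S = 4·390.1/0.54 = 2889 W m⁻².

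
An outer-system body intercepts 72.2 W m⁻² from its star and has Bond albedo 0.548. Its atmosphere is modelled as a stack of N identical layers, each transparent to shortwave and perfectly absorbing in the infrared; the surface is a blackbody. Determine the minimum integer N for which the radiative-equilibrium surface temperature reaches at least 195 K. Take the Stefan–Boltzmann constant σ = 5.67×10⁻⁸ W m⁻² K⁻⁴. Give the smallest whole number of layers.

10

The effective emission temperature is T_e = [S(1−α)/(4σ)]^¼ = 109.5 K.
Need (N+1)T_e⁴ ≥ T_s⁴, i.e. N+1 ≥ (195/109.5)⁴ = 10.049.
Rounding up, N = 10.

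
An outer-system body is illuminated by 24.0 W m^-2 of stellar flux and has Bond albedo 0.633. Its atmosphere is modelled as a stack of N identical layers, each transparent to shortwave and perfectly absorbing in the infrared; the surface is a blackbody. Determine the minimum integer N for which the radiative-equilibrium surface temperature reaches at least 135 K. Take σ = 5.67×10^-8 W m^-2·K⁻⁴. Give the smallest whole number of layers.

OLR = S(1−α)/4 = 2.202 W m^-2; the top layer radiates at T_e = 78.94 K.
T_s = (N+1)^(1/4)·T_e ≥ 135 K requires N+1 ≥ (T_s/T_e)⁴ = (135/78.94)⁴ = 8.553.
Rounding up, N = 8.

8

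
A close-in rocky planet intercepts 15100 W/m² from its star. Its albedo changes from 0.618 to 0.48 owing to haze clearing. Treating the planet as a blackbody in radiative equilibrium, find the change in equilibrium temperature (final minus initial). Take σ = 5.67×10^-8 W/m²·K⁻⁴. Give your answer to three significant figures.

Before: T₁ = [15100·0.382/(4σ)]^(1/4) = 399.3 K.
With α = 0.48, T₂ = 431.4 K.
Change: 431.4 − 399.3 = 32.01 K.

32.0 K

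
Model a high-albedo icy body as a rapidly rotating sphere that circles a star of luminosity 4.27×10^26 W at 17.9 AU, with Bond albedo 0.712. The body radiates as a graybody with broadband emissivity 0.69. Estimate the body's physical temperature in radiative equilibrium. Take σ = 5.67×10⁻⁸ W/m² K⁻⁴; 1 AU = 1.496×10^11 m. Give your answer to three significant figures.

Orbital distance: d = 17.9 AU = 2.678×10^12 m.
Flux at the orbit: S = L/(4πd²) = 4.27×10^26/(4π·(2.68×10^12)²) = 4.739 W/m².
The planet absorbs (1−α)S over its disc πR² and re-emits over 4πR², so the mean absorbed flux is (1−0.712)·4.739/4 = 0.3412 W/m².
Equating to εσT⁴ with ε = 0.69: T = (0.3412/0.69σ)^(1/4) = 54.34 K.

54.3 K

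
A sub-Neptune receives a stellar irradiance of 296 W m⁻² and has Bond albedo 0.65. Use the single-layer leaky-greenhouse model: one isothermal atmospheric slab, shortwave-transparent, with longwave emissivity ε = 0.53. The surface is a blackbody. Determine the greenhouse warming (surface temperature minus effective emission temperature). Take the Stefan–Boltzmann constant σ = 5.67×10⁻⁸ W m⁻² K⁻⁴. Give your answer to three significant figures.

11.7 kelvin

Effective emission temperature (TOA balance): σT_e⁴ = S(1−α)/4 = 25.90 W m⁻² → T_e = 146.2 K.
For a single slab of emissivity ε, T_s⁴ = 2T_e⁴/(2−ε); thus T_s = 146.2·(1.361)^(1/4) = 157.9 K.
T_s − T_e = 157.9 − 146.2 = 11.70 K.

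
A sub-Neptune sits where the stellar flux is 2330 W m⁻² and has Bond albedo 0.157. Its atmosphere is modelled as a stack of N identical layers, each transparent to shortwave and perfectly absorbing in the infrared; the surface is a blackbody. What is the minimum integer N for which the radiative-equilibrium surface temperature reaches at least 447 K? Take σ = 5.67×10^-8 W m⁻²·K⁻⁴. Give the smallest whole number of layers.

OLR = S(1−α)/4 = 491.0 W m⁻²; the top layer radiates at T_e = 305.1 K.
Since T_s⁴ = (N+1)T_e⁴, we need N ≥ (T_s/T_e)⁴ − 1 = 3.610.
So N ≥ 3.610; the smallest integer is N = 4.

4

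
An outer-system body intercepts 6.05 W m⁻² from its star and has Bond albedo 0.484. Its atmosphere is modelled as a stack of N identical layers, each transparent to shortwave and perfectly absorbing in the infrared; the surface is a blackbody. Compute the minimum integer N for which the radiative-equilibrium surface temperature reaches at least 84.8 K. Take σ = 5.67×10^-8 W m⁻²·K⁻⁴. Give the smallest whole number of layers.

Top-of-atmosphere balance: σT_e⁴ = S(1−α)/4 = 0.7804 W m⁻² → T_e = 60.91 K.
Since T_s⁴ = (N+1)T_e⁴, we need N ≥ (T_s/T_e)⁴ − 1 = 2.757.
The minimum whole number is N = 3.

3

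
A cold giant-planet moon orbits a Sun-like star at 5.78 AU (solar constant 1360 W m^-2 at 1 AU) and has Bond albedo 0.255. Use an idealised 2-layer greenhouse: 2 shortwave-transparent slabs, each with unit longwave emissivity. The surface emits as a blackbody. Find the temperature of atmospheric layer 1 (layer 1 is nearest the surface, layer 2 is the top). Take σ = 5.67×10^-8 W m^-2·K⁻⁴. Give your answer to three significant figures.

128 kelvin

Flux at the orbit: S = 1360/(5.78)² = 40.71 W m^-2.
Top-of-atmosphere balance: σT_e⁴ = S(1−α)/4 = 7.582 W m^-2 → T_e = 107.5 K.
Each opaque layer satisfies 2T_j⁴ = T_{j−1}⁴ + T_{j+1}⁴, giving T_k⁴ = (N+1−k)T_e⁴.
With k = 1: T_1 = (2+1−1)^¼·107.5 K = 127.9 K.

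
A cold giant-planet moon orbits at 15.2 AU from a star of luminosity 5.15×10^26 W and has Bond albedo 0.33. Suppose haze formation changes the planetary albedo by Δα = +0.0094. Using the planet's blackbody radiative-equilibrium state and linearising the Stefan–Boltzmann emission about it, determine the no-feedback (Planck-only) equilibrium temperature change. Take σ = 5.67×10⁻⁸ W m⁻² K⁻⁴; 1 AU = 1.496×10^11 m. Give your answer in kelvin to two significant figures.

-0.24 K

d = 15.2 × 1.496×10^11 m = 2.274×10^12 m.
S = L/(4πd²) = 7.926 W m⁻².
Reference equilibrium: T_e = [S(1−α)/(4σ)]^(1/4) = 69.56 K.
The change in absorbed flux is Δ[S(1−α)/4] = −SΔα/4 = -0.01863 W m⁻².
Linearising σT⁴ gives d(σT⁴)/dT = 4σT_e³ = 0.07634 W m⁻² per K.
ΔT₀ = ΔF/λ_P = -0.01863/0.07634 = -0.244 K.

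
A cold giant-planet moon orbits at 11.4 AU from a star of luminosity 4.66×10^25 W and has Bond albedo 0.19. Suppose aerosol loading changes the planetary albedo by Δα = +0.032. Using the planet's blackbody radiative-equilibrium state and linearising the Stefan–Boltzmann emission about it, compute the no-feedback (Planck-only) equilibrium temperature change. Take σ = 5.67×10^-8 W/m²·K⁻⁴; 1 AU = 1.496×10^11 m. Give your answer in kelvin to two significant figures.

Orbital distance: d = 11.4 AU = 1.705×10^12 m.
Spreading L over a sphere of radius d: S = 4.66×10^25/(4π·1.71×10^12²) = 1.275 W/m².
The baseline emission temperature is T_e = 46.19 K.
The change in absorbed flux is Δ[S(1−α)/4] = −SΔα/4 = -0.01020 W/m².
The Planck feedback parameter is 4σT_e³ = 0.02236 W/m²/K.
ΔT₀ = ΔF/λ_P = -0.01020/0.02236 = -0.456 K.

-0.46 K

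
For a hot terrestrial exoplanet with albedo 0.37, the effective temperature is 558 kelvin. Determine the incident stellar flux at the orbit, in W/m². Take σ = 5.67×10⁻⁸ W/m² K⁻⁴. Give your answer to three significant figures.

From S(1−α)/4 = σT⁴: S = 4σT⁴/(1−α).
σT⁴ = 5.67×10⁻⁸·(558)⁴ = 5497 W/m².
S = 4·5497/0.63 = 34900 W/m².

34900 W/m²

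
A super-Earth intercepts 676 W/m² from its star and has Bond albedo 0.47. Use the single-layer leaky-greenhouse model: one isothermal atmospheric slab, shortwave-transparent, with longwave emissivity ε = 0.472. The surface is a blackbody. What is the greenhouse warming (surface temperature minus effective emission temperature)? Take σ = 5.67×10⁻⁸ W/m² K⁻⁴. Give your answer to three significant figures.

The planet radiates to space at T_e = [S(1−α)/(4σ)]^(1/4) = 199.4 K.
The surface balance (absorbed SW + ε·downward IR = σT_s⁴) with T_a⁴ = T_s⁴/2 reduces to T_s = T_e·[2/(2−ε)]^¼ = 213.2 K.
The atmosphere warms the surface by 13.88 K.

13.9 K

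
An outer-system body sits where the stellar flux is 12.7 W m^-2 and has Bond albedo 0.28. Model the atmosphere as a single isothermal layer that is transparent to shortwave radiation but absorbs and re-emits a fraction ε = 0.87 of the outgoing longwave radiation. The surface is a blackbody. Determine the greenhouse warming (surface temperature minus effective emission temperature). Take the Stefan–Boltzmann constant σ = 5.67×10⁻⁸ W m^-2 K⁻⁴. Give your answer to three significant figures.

12.2 K

At the top of the atmosphere, σT_e⁴ = S(1−α)/4 = 2.286 W m^-2, giving T_e = 79.68 K.
For a single slab of emissivity ε, T_s⁴ = 2T_e⁴/(2−ε); thus T_s = 79.68·(1.77)^(1/4) = 91.91 K.
T_s − T_e = 91.91 − 79.68 = 12.23 K.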